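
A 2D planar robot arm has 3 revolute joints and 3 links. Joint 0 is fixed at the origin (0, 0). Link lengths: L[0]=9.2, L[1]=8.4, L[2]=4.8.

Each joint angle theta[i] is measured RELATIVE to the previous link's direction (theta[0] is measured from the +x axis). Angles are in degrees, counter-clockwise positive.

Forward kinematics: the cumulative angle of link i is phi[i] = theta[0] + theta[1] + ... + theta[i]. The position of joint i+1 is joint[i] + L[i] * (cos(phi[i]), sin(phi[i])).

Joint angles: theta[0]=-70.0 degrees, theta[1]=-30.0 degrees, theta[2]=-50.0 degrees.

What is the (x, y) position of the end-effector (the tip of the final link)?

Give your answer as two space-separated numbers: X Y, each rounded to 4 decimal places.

Answer: -2.4690 -19.3176

Derivation:
joint[0] = (0.0000, 0.0000)  (base)
link 0: phi[0] = -70 = -70 deg
  cos(-70 deg) = 0.3420, sin(-70 deg) = -0.9397
  joint[1] = (0.0000, 0.0000) + 9.2 * (0.3420, -0.9397) = (0.0000 + 3.1466, 0.0000 + -8.6452) = (3.1466, -8.6452)
link 1: phi[1] = -70 + -30 = -100 deg
  cos(-100 deg) = -0.1736, sin(-100 deg) = -0.9848
  joint[2] = (3.1466, -8.6452) + 8.4 * (-0.1736, -0.9848) = (3.1466 + -1.4586, -8.6452 + -8.2724) = (1.6879, -16.9176)
link 2: phi[2] = -70 + -30 + -50 = -150 deg
  cos(-150 deg) = -0.8660, sin(-150 deg) = -0.5000
  joint[3] = (1.6879, -16.9176) + 4.8 * (-0.8660, -0.5000) = (1.6879 + -4.1569, -16.9176 + -2.4000) = (-2.4690, -19.3176)
End effector: (-2.4690, -19.3176)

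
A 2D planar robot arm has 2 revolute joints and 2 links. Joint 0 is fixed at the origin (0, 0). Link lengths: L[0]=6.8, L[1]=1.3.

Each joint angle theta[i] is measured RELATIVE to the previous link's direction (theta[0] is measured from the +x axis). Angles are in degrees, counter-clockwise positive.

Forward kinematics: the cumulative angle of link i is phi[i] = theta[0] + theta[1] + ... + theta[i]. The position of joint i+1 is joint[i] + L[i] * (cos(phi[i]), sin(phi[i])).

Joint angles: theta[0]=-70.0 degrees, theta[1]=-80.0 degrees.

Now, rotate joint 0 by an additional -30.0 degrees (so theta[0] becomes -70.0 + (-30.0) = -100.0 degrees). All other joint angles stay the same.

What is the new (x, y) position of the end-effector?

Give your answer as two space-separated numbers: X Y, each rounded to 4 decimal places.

Answer: -2.4808 -6.6967

Derivation:
joint[0] = (0.0000, 0.0000)  (base)
link 0: phi[0] = -100 = -100 deg
  cos(-100 deg) = -0.1736, sin(-100 deg) = -0.9848
  joint[1] = (0.0000, 0.0000) + 6.8 * (-0.1736, -0.9848) = (0.0000 + -1.1808, 0.0000 + -6.6967) = (-1.1808, -6.6967)
link 1: phi[1] = -100 + -80 = -180 deg
  cos(-180 deg) = -1.0000, sin(-180 deg) = -0.0000
  joint[2] = (-1.1808, -6.6967) + 1.3 * (-1.0000, -0.0000) = (-1.1808 + -1.3000, -6.6967 + -0.0000) = (-2.4808, -6.6967)
End effector: (-2.4808, -6.6967)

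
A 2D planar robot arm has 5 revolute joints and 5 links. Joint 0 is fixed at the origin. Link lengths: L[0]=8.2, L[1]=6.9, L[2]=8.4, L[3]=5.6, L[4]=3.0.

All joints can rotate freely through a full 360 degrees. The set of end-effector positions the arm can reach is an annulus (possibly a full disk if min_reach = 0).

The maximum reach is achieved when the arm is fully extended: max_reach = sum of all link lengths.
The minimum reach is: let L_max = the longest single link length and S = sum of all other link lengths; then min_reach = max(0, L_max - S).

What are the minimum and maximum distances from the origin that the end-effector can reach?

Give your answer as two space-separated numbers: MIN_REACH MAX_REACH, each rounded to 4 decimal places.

Answer: 0.0000 32.1000

Derivation:
Link lengths: [8.2, 6.9, 8.4, 5.6, 3.0]
max_reach = 8.2 + 6.9 + 8.4 + 5.6 + 3 = 32.1
L_max = max([8.2, 6.9, 8.4, 5.6, 3.0]) = 8.4
S (sum of others) = 32.1 - 8.4 = 23.7
min_reach = max(0, 8.4 - 23.7) = max(0, -15.3) = 0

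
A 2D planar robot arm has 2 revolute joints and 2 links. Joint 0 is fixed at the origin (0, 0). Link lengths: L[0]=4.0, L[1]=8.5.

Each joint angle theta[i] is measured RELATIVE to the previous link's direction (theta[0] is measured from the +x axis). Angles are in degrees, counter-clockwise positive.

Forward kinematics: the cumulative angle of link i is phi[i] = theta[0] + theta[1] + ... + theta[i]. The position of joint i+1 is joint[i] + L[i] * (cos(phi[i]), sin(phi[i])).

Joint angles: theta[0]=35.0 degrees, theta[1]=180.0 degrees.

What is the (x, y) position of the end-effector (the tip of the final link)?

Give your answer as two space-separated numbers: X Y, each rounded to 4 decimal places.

Answer: -3.6862 -2.5811

Derivation:
joint[0] = (0.0000, 0.0000)  (base)
link 0: phi[0] = 35 = 35 deg
  cos(35 deg) = 0.8192, sin(35 deg) = 0.5736
  joint[1] = (0.0000, 0.0000) + 4 * (0.8192, 0.5736) = (0.0000 + 3.2766, 0.0000 + 2.2943) = (3.2766, 2.2943)
link 1: phi[1] = 35 + 180 = 215 deg
  cos(215 deg) = -0.8192, sin(215 deg) = -0.5736
  joint[2] = (3.2766, 2.2943) + 8.5 * (-0.8192, -0.5736) = (3.2766 + -6.9628, 2.2943 + -4.8754) = (-3.6862, -2.5811)
End effector: (-3.6862, -2.5811)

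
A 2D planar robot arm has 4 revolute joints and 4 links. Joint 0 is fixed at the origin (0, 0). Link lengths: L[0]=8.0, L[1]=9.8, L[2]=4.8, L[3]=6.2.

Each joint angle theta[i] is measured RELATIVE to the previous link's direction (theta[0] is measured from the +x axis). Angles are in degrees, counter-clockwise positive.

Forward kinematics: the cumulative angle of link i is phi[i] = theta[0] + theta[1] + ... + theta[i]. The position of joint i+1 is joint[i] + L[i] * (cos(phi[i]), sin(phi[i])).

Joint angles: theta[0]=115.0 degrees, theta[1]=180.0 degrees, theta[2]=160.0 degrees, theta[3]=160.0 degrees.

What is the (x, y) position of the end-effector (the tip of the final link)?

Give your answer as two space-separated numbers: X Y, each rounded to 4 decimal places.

Answer: -1.2623 -2.8384

Derivation:
joint[0] = (0.0000, 0.0000)  (base)
link 0: phi[0] = 115 = 115 deg
  cos(115 deg) = -0.4226, sin(115 deg) = 0.9063
  joint[1] = (0.0000, 0.0000) + 8 * (-0.4226, 0.9063) = (0.0000 + -3.3809, 0.0000 + 7.2505) = (-3.3809, 7.2505)
link 1: phi[1] = 115 + 180 = 295 deg
  cos(295 deg) = 0.4226, sin(295 deg) = -0.9063
  joint[2] = (-3.3809, 7.2505) + 9.8 * (0.4226, -0.9063) = (-3.3809 + 4.1417, 7.2505 + -8.8818) = (0.7607, -1.6314)
link 2: phi[2] = 115 + 180 + 160 = 455 deg
  cos(455 deg) = -0.0872, sin(455 deg) = 0.9962
  joint[3] = (0.7607, -1.6314) + 4.8 * (-0.0872, 0.9962) = (0.7607 + -0.4183, -1.6314 + 4.7817) = (0.3424, 3.1504)
link 3: phi[3] = 115 + 180 + 160 + 160 = 615 deg
  cos(615 deg) = -0.2588, sin(615 deg) = -0.9659
  joint[4] = (0.3424, 3.1504) + 6.2 * (-0.2588, -0.9659) = (0.3424 + -1.6047, 3.1504 + -5.9887) = (-1.2623, -2.8384)
End effector: (-1.2623, -2.8384)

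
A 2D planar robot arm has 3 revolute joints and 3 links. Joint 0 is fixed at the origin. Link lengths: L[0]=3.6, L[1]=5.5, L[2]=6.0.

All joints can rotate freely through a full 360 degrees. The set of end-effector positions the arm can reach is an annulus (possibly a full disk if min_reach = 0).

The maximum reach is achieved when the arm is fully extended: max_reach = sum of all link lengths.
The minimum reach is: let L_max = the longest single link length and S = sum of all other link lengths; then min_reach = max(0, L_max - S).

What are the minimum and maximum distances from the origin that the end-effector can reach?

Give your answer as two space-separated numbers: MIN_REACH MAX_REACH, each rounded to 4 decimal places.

Answer: 0.0000 15.1000

Derivation:
Link lengths: [3.6, 5.5, 6.0]
max_reach = 3.6 + 5.5 + 6 = 15.1
L_max = max([3.6, 5.5, 6.0]) = 6
S (sum of others) = 15.1 - 6 = 9.1
min_reach = max(0, 6 - 9.1) = max(0, -3.1) = 0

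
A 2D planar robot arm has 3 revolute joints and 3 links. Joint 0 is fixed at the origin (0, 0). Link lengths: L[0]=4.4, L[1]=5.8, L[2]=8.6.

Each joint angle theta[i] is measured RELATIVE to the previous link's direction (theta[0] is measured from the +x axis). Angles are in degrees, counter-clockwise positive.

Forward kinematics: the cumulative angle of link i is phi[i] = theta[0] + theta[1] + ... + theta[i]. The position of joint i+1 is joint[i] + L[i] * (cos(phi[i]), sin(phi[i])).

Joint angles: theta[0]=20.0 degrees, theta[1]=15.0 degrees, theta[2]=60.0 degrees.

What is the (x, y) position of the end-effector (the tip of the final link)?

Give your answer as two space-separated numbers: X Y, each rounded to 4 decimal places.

Answer: 8.1362 13.3989

Derivation:
joint[0] = (0.0000, 0.0000)  (base)
link 0: phi[0] = 20 = 20 deg
  cos(20 deg) = 0.9397, sin(20 deg) = 0.3420
  joint[1] = (0.0000, 0.0000) + 4.4 * (0.9397, 0.3420) = (0.0000 + 4.1346, 0.0000 + 1.5049) = (4.1346, 1.5049)
link 1: phi[1] = 20 + 15 = 35 deg
  cos(35 deg) = 0.8192, sin(35 deg) = 0.5736
  joint[2] = (4.1346, 1.5049) + 5.8 * (0.8192, 0.5736) = (4.1346 + 4.7511, 1.5049 + 3.3267) = (8.8857, 4.8316)
link 2: phi[2] = 20 + 15 + 60 = 95 deg
  cos(95 deg) = -0.0872, sin(95 deg) = 0.9962
  joint[3] = (8.8857, 4.8316) + 8.6 * (-0.0872, 0.9962) = (8.8857 + -0.7495, 4.8316 + 8.5673) = (8.1362, 13.3989)
End effector: (8.1362, 13.3989)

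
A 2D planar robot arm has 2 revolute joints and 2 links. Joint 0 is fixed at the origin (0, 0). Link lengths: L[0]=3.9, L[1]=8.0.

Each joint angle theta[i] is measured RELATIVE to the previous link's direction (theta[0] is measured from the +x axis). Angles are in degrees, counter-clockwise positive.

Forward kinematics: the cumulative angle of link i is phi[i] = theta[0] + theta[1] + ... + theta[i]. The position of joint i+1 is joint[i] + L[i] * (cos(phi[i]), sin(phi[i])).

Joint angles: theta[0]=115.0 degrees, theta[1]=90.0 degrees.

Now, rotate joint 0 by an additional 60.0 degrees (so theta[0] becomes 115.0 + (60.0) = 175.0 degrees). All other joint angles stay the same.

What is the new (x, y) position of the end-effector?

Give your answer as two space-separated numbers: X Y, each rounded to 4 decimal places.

Answer: -4.5824 -7.6297

Derivation:
joint[0] = (0.0000, 0.0000)  (base)
link 0: phi[0] = 175 = 175 deg
  cos(175 deg) = -0.9962, sin(175 deg) = 0.0872
  joint[1] = (0.0000, 0.0000) + 3.9 * (-0.9962, 0.0872) = (0.0000 + -3.8852, 0.0000 + 0.3399) = (-3.8852, 0.3399)
link 1: phi[1] = 175 + 90 = 265 deg
  cos(265 deg) = -0.0872, sin(265 deg) = -0.9962
  joint[2] = (-3.8852, 0.3399) + 8 * (-0.0872, -0.9962) = (-3.8852 + -0.6972, 0.3399 + -7.9696) = (-4.5824, -7.6297)
End effector: (-4.5824, -7.6297)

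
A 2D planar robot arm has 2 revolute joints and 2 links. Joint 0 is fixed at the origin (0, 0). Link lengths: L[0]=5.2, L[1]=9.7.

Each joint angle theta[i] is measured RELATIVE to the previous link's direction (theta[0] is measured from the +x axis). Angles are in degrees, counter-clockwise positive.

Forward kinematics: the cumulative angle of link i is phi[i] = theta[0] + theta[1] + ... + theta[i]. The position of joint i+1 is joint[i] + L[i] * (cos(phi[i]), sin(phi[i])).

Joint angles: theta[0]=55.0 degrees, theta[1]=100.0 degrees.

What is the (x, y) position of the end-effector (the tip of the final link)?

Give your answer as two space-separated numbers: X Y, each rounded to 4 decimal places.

joint[0] = (0.0000, 0.0000)  (base)
link 0: phi[0] = 55 = 55 deg
  cos(55 deg) = 0.5736, sin(55 deg) = 0.8192
  joint[1] = (0.0000, 0.0000) + 5.2 * (0.5736, 0.8192) = (0.0000 + 2.9826, 0.0000 + 4.2596) = (2.9826, 4.2596)
link 1: phi[1] = 55 + 100 = 155 deg
  cos(155 deg) = -0.9063, sin(155 deg) = 0.4226
  joint[2] = (2.9826, 4.2596) + 9.7 * (-0.9063, 0.4226) = (2.9826 + -8.7912, 4.2596 + 4.0994) = (-5.8086, 8.3590)
End effector: (-5.8086, 8.3590)

Answer: -5.8086 8.3590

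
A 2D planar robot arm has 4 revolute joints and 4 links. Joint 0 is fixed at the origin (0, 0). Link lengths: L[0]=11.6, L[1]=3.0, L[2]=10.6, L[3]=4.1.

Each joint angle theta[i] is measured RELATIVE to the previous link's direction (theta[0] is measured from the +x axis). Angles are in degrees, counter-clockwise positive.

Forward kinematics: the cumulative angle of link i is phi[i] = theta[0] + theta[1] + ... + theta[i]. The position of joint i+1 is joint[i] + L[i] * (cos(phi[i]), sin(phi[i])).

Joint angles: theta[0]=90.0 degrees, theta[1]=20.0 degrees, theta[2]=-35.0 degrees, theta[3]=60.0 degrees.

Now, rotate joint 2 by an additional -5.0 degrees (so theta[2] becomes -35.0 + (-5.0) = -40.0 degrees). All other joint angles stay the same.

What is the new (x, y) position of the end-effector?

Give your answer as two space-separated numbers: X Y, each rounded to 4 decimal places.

joint[0] = (0.0000, 0.0000)  (base)
link 0: phi[0] = 90 = 90 deg
  cos(90 deg) = 0.0000, sin(90 deg) = 1.0000
  joint[1] = (0.0000, 0.0000) + 11.6 * (0.0000, 1.0000) = (0.0000 + 0.0000, 0.0000 + 11.6000) = (0.0000, 11.6000)
link 1: phi[1] = 90 + 20 = 110 deg
  cos(110 deg) = -0.3420, sin(110 deg) = 0.9397
  joint[2] = (0.0000, 11.6000) + 3 * (-0.3420, 0.9397) = (0.0000 + -1.0261, 11.6000 + 2.8191) = (-1.0261, 14.4191)
link 2: phi[2] = 90 + 20 + -40 = 70 deg
  cos(70 deg) = 0.3420, sin(70 deg) = 0.9397
  joint[3] = (-1.0261, 14.4191) + 10.6 * (0.3420, 0.9397) = (-1.0261 + 3.6254, 14.4191 + 9.9607) = (2.5994, 24.3798)
link 3: phi[3] = 90 + 20 + -40 + 60 = 130 deg
  cos(130 deg) = -0.6428, sin(130 deg) = 0.7660
  joint[4] = (2.5994, 24.3798) + 4.1 * (-0.6428, 0.7660) = (2.5994 + -2.6354, 24.3798 + 3.1408) = (-0.0361, 27.5206)
End effector: (-0.0361, 27.5206)

Answer: -0.0361 27.5206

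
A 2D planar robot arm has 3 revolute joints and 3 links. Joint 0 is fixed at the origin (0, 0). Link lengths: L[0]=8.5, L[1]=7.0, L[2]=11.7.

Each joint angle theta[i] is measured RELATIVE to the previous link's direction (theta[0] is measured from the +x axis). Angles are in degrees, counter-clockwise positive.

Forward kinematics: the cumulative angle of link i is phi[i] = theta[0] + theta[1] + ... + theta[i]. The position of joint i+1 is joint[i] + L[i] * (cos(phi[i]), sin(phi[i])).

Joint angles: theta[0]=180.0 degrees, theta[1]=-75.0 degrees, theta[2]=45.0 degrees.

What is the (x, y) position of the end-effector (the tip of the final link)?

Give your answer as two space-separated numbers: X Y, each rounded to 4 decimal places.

joint[0] = (0.0000, 0.0000)  (base)
link 0: phi[0] = 180 = 180 deg
  cos(180 deg) = -1.0000, sin(180 deg) = 0.0000
  joint[1] = (0.0000, 0.0000) + 8.5 * (-1.0000, 0.0000) = (0.0000 + -8.5000, 0.0000 + 0.0000) = (-8.5000, 0.0000)
link 1: phi[1] = 180 + -75 = 105 deg
  cos(105 deg) = -0.2588, sin(105 deg) = 0.9659
  joint[2] = (-8.5000, 0.0000) + 7 * (-0.2588, 0.9659) = (-8.5000 + -1.8117, 0.0000 + 6.7615) = (-10.3117, 6.7615)
link 2: phi[2] = 180 + -75 + 45 = 150 deg
  cos(150 deg) = -0.8660, sin(150 deg) = 0.5000
  joint[3] = (-10.3117, 6.7615) + 11.7 * (-0.8660, 0.5000) = (-10.3117 + -10.1325, 6.7615 + 5.8500) = (-20.4442, 12.6115)
End effector: (-20.4442, 12.6115)

Answer: -20.4442 12.6115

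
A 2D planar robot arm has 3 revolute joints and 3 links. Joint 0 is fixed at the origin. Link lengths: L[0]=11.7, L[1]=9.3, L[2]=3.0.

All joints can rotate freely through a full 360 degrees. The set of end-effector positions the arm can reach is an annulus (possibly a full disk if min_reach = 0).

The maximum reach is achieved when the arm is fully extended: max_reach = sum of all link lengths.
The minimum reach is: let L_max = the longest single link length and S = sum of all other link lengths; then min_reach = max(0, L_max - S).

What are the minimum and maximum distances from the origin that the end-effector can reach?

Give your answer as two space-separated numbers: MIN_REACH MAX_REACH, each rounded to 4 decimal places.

Answer: 0.0000 24.0000

Derivation:
Link lengths: [11.7, 9.3, 3.0]
max_reach = 11.7 + 9.3 + 3 = 24
L_max = max([11.7, 9.3, 3.0]) = 11.7
S (sum of others) = 24 - 11.7 = 12.3
min_reach = max(0, 11.7 - 12.3) = max(0, -0.6) = 0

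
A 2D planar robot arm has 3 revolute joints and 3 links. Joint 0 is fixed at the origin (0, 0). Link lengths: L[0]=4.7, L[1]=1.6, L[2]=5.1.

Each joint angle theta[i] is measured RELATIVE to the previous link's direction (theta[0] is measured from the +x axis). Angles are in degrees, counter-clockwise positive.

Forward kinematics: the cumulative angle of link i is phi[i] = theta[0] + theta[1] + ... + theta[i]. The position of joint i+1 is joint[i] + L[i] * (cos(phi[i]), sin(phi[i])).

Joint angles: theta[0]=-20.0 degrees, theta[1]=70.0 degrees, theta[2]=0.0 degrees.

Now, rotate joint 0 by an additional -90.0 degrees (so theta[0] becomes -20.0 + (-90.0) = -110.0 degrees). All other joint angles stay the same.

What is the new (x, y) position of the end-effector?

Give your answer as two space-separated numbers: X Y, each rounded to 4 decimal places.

joint[0] = (0.0000, 0.0000)  (base)
link 0: phi[0] = -110 = -110 deg
  cos(-110 deg) = -0.3420, sin(-110 deg) = -0.9397
  joint[1] = (0.0000, 0.0000) + 4.7 * (-0.3420, -0.9397) = (0.0000 + -1.6075, 0.0000 + -4.4166) = (-1.6075, -4.4166)
link 1: phi[1] = -110 + 70 = -40 deg
  cos(-40 deg) = 0.7660, sin(-40 deg) = -0.6428
  joint[2] = (-1.6075, -4.4166) + 1.6 * (0.7660, -0.6428) = (-1.6075 + 1.2257, -4.4166 + -1.0285) = (-0.3818, -5.4450)
link 2: phi[2] = -110 + 70 + 0 = -40 deg
  cos(-40 deg) = 0.7660, sin(-40 deg) = -0.6428
  joint[3] = (-0.3818, -5.4450) + 5.1 * (0.7660, -0.6428) = (-0.3818 + 3.9068, -5.4450 + -3.2782) = (3.5250, -8.7232)
End effector: (3.5250, -8.7232)

Answer: 3.5250 -8.7232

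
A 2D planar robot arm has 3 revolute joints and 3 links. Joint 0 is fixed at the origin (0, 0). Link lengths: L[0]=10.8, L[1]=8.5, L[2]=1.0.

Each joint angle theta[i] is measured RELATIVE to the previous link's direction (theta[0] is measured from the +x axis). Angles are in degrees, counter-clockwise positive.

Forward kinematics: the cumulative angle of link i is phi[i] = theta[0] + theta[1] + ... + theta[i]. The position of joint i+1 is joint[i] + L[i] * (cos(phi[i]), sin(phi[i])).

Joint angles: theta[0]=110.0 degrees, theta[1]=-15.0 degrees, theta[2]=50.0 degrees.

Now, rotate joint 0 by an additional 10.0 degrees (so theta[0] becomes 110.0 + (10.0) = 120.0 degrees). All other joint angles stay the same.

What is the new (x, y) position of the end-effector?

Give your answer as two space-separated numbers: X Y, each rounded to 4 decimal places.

joint[0] = (0.0000, 0.0000)  (base)
link 0: phi[0] = 120 = 120 deg
  cos(120 deg) = -0.5000, sin(120 deg) = 0.8660
  joint[1] = (0.0000, 0.0000) + 10.8 * (-0.5000, 0.8660) = (0.0000 + -5.4000, 0.0000 + 9.3531) = (-5.4000, 9.3531)
link 1: phi[1] = 120 + -15 = 105 deg
  cos(105 deg) = -0.2588, sin(105 deg) = 0.9659
  joint[2] = (-5.4000, 9.3531) + 8.5 * (-0.2588, 0.9659) = (-5.4000 + -2.2000, 9.3531 + 8.2104) = (-7.6000, 17.5634)
link 2: phi[2] = 120 + -15 + 50 = 155 deg
  cos(155 deg) = -0.9063, sin(155 deg) = 0.4226
  joint[3] = (-7.6000, 17.5634) + 1 * (-0.9063, 0.4226) = (-7.6000 + -0.9063, 17.5634 + 0.4226) = (-8.5063, 17.9861)
End effector: (-8.5063, 17.9861)

Answer: -8.5063 17.9861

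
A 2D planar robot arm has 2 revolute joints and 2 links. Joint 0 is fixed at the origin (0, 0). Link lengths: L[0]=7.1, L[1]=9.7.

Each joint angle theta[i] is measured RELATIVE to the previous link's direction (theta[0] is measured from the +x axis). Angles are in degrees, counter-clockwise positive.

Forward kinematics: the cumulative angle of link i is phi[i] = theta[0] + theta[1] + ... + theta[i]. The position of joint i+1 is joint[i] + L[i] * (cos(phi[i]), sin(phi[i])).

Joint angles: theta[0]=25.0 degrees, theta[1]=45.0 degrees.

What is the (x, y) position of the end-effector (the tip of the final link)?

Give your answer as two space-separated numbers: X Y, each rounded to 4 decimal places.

joint[0] = (0.0000, 0.0000)  (base)
link 0: phi[0] = 25 = 25 deg
  cos(25 deg) = 0.9063, sin(25 deg) = 0.4226
  joint[1] = (0.0000, 0.0000) + 7.1 * (0.9063, 0.4226) = (0.0000 + 6.4348, 0.0000 + 3.0006) = (6.4348, 3.0006)
link 1: phi[1] = 25 + 45 = 70 deg
  cos(70 deg) = 0.3420, sin(70 deg) = 0.9397
  joint[2] = (6.4348, 3.0006) + 9.7 * (0.3420, 0.9397) = (6.4348 + 3.3176, 3.0006 + 9.1150) = (9.7524, 12.1156)
End effector: (9.7524, 12.1156)

Answer: 9.7524 12.1156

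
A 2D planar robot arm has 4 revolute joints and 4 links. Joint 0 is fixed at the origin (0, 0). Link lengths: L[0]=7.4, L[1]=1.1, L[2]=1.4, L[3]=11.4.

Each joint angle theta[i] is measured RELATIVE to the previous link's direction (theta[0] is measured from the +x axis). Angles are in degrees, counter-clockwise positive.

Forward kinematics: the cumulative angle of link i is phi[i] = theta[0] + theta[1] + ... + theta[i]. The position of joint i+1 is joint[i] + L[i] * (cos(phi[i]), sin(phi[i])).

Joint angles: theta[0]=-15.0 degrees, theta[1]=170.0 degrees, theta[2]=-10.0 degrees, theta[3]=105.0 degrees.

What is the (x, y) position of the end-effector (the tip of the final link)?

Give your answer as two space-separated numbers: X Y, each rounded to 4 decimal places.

joint[0] = (0.0000, 0.0000)  (base)
link 0: phi[0] = -15 = -15 deg
  cos(-15 deg) = 0.9659, sin(-15 deg) = -0.2588
  joint[1] = (0.0000, 0.0000) + 7.4 * (0.9659, -0.2588) = (0.0000 + 7.1479, 0.0000 + -1.9153) = (7.1479, -1.9153)
link 1: phi[1] = -15 + 170 = 155 deg
  cos(155 deg) = -0.9063, sin(155 deg) = 0.4226
  joint[2] = (7.1479, -1.9153) + 1.1 * (-0.9063, 0.4226) = (7.1479 + -0.9969, -1.9153 + 0.4649) = (6.1509, -1.4504)
link 2: phi[2] = -15 + 170 + -10 = 145 deg
  cos(145 deg) = -0.8192, sin(145 deg) = 0.5736
  joint[3] = (6.1509, -1.4504) + 1.4 * (-0.8192, 0.5736) = (6.1509 + -1.1468, -1.4504 + 0.8030) = (5.0041, -0.6474)
link 3: phi[3] = -15 + 170 + -10 + 105 = 250 deg
  cos(250 deg) = -0.3420, sin(250 deg) = -0.9397
  joint[4] = (5.0041, -0.6474) + 11.4 * (-0.3420, -0.9397) = (5.0041 + -3.8990, -0.6474 + -10.7125) = (1.1051, -11.3599)
End effector: (1.1051, -11.3599)

Answer: 1.1051 -11.3599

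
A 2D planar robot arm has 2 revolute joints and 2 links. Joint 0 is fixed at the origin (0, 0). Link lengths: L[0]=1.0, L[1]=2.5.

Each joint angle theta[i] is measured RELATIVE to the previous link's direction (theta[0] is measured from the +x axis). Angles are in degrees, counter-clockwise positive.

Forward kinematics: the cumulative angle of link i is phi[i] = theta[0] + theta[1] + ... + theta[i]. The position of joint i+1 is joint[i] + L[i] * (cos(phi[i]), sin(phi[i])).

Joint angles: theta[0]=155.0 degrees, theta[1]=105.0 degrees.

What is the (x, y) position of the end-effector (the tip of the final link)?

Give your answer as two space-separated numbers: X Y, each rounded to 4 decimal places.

Answer: -1.3404 -2.0394

Derivation:
joint[0] = (0.0000, 0.0000)  (base)
link 0: phi[0] = 155 = 155 deg
  cos(155 deg) = -0.9063, sin(155 deg) = 0.4226
  joint[1] = (0.0000, 0.0000) + 1 * (-0.9063, 0.4226) = (0.0000 + -0.9063, 0.0000 + 0.4226) = (-0.9063, 0.4226)
link 1: phi[1] = 155 + 105 = 260 deg
  cos(260 deg) = -0.1736, sin(260 deg) = -0.9848
  joint[2] = (-0.9063, 0.4226) + 2.5 * (-0.1736, -0.9848) = (-0.9063 + -0.4341, 0.4226 + -2.4620) = (-1.3404, -2.0394)
End effector: (-1.3404, -2.0394)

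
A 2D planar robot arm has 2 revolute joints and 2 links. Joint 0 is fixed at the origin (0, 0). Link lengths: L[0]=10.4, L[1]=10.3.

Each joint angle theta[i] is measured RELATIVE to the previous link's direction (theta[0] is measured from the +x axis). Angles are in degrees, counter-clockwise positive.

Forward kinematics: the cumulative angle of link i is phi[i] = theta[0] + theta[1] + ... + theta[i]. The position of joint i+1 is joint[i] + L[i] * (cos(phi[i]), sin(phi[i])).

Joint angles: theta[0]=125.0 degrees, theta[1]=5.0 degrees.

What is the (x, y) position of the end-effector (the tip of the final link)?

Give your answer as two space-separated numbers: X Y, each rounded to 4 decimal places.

Answer: -12.5859 16.4094

Derivation:
joint[0] = (0.0000, 0.0000)  (base)
link 0: phi[0] = 125 = 125 deg
  cos(125 deg) = -0.5736, sin(125 deg) = 0.8192
  joint[1] = (0.0000, 0.0000) + 10.4 * (-0.5736, 0.8192) = (0.0000 + -5.9652, 0.0000 + 8.5192) = (-5.9652, 8.5192)
link 1: phi[1] = 125 + 5 = 130 deg
  cos(130 deg) = -0.6428, sin(130 deg) = 0.7660
  joint[2] = (-5.9652, 8.5192) + 10.3 * (-0.6428, 0.7660) = (-5.9652 + -6.6207, 8.5192 + 7.8903) = (-12.5859, 16.4094)
End effector: (-12.5859, 16.4094)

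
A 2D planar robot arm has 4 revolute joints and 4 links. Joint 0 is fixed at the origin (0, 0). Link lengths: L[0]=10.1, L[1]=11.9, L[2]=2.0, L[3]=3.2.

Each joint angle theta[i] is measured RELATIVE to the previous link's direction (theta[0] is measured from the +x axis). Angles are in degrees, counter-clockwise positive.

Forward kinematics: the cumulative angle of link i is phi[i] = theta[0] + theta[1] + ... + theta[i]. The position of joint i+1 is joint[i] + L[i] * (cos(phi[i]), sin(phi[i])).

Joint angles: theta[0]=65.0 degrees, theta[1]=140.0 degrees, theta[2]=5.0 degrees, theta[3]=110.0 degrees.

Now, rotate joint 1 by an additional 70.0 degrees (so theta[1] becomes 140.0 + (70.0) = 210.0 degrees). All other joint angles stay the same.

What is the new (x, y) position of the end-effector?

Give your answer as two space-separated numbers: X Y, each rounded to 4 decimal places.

Answer: 8.4242 -3.0706

Derivation:
joint[0] = (0.0000, 0.0000)  (base)
link 0: phi[0] = 65 = 65 deg
  cos(65 deg) = 0.4226, sin(65 deg) = 0.9063
  joint[1] = (0.0000, 0.0000) + 10.1 * (0.4226, 0.9063) = (0.0000 + 4.2684, 0.0000 + 9.1537) = (4.2684, 9.1537)
link 1: phi[1] = 65 + 210 = 275 deg
  cos(275 deg) = 0.0872, sin(275 deg) = -0.9962
  joint[2] = (4.2684, 9.1537) + 11.9 * (0.0872, -0.9962) = (4.2684 + 1.0372, 9.1537 + -11.8547) = (5.3056, -2.7010)
link 2: phi[2] = 65 + 210 + 5 = 280 deg
  cos(280 deg) = 0.1736, sin(280 deg) = -0.9848
  joint[3] = (5.3056, -2.7010) + 2 * (0.1736, -0.9848) = (5.3056 + 0.3473, -2.7010 + -1.9696) = (5.6529, -4.6706)
link 3: phi[3] = 65 + 210 + 5 + 110 = 390 deg
  cos(390 deg) = 0.8660, sin(390 deg) = 0.5000
  joint[4] = (5.6529, -4.6706) + 3.2 * (0.8660, 0.5000) = (5.6529 + 2.7713, -4.6706 + 1.6000) = (8.4242, -3.0706)
End effector: (8.4242, -3.0706)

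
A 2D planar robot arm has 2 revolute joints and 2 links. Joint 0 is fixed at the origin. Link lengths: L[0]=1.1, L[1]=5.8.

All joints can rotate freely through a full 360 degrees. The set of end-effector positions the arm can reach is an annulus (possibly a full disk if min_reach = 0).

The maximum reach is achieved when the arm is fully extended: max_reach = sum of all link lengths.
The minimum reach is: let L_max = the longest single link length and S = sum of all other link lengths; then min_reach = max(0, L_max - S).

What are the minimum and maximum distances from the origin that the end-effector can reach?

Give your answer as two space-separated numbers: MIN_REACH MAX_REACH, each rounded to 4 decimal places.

Answer: 4.7000 6.9000

Derivation:
Link lengths: [1.1, 5.8]
max_reach = 1.1 + 5.8 = 6.9
L_max = max([1.1, 5.8]) = 5.8
S (sum of others) = 6.9 - 5.8 = 1.1
min_reach = max(0, 5.8 - 1.1) = max(0, 4.7) = 4.7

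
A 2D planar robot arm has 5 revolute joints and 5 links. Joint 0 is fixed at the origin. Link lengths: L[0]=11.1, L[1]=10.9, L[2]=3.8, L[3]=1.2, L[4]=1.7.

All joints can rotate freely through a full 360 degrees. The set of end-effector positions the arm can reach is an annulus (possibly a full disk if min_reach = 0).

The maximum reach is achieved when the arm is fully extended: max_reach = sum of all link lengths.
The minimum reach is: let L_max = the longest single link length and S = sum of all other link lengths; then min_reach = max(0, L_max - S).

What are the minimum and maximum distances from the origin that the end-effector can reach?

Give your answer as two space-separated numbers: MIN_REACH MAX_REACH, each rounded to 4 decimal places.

Link lengths: [11.1, 10.9, 3.8, 1.2, 1.7]
max_reach = 11.1 + 10.9 + 3.8 + 1.2 + 1.7 = 28.7
L_max = max([11.1, 10.9, 3.8, 1.2, 1.7]) = 11.1
S (sum of others) = 28.7 - 11.1 = 17.6
min_reach = max(0, 11.1 - 17.6) = max(0, -6.5) = 0

Answer: 0.0000 28.7000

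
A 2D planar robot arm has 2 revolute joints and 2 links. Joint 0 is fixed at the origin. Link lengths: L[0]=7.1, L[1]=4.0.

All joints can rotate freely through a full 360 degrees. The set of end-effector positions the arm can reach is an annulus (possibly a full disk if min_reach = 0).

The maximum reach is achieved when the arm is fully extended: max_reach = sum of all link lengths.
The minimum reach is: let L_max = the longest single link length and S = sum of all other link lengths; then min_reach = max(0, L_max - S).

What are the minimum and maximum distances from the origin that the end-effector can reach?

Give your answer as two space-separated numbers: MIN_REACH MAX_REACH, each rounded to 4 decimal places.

Answer: 3.1000 11.1000

Derivation:
Link lengths: [7.1, 4.0]
max_reach = 7.1 + 4 = 11.1
L_max = max([7.1, 4.0]) = 7.1
S (sum of others) = 11.1 - 7.1 = 4
min_reach = max(0, 7.1 - 4) = max(0, 3.1) = 3.1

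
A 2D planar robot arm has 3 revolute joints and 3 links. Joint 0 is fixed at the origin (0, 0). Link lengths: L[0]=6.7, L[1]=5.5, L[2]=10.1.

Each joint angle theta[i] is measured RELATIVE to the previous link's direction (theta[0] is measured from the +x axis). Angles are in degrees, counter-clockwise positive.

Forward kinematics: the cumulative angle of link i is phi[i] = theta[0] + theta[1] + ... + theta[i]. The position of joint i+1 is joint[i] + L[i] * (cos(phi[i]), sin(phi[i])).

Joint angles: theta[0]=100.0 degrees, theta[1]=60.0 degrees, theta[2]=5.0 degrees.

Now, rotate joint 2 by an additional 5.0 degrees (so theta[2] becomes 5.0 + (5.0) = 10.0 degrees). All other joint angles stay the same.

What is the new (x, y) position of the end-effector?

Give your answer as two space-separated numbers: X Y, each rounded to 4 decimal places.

joint[0] = (0.0000, 0.0000)  (base)
link 0: phi[0] = 100 = 100 deg
  cos(100 deg) = -0.1736, sin(100 deg) = 0.9848
  joint[1] = (0.0000, 0.0000) + 6.7 * (-0.1736, 0.9848) = (0.0000 + -1.1634, 0.0000 + 6.5982) = (-1.1634, 6.5982)
link 1: phi[1] = 100 + 60 = 160 deg
  cos(160 deg) = -0.9397, sin(160 deg) = 0.3420
  joint[2] = (-1.1634, 6.5982) + 5.5 * (-0.9397, 0.3420) = (-1.1634 + -5.1683, 6.5982 + 1.8811) = (-6.3318, 8.4793)
link 2: phi[2] = 100 + 60 + 10 = 170 deg
  cos(170 deg) = -0.9848, sin(170 deg) = 0.1736
  joint[3] = (-6.3318, 8.4793) + 10.1 * (-0.9848, 0.1736) = (-6.3318 + -9.9466, 8.4793 + 1.7538) = (-16.2783, 10.2332)
End effector: (-16.2783, 10.2332)

Answer: -16.2783 10.2332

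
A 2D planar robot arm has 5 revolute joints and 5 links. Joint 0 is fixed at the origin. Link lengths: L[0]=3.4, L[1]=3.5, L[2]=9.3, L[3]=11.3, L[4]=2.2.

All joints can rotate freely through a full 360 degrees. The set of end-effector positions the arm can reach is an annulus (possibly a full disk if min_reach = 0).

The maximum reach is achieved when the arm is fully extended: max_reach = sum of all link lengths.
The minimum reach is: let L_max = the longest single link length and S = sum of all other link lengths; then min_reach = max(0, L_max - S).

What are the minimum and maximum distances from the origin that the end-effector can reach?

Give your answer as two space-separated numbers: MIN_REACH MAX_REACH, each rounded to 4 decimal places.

Answer: 0.0000 29.7000

Derivation:
Link lengths: [3.4, 3.5, 9.3, 11.3, 2.2]
max_reach = 3.4 + 3.5 + 9.3 + 11.3 + 2.2 = 29.7
L_max = max([3.4, 3.5, 9.3, 11.3, 2.2]) = 11.3
S (sum of others) = 29.7 - 11.3 = 18.4
min_reach = max(0, 11.3 - 18.4) = max(0, -7.1) = 0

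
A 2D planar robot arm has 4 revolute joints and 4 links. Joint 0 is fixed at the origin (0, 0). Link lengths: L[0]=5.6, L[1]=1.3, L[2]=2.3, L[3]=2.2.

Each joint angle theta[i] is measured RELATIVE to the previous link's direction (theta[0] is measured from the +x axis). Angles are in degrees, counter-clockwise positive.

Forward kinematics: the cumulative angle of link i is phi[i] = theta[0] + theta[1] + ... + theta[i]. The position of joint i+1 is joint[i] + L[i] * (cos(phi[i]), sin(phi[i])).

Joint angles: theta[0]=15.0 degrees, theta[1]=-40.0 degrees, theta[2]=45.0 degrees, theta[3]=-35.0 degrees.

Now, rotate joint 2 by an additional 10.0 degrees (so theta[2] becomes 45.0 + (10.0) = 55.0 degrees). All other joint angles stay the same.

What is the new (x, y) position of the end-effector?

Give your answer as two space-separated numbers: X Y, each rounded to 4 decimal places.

Answer: 10.7709 1.8582

Derivation:
joint[0] = (0.0000, 0.0000)  (base)
link 0: phi[0] = 15 = 15 deg
  cos(15 deg) = 0.9659, sin(15 deg) = 0.2588
  joint[1] = (0.0000, 0.0000) + 5.6 * (0.9659, 0.2588) = (0.0000 + 5.4092, 0.0000 + 1.4494) = (5.4092, 1.4494)
link 1: phi[1] = 15 + -40 = -25 deg
  cos(-25 deg) = 0.9063, sin(-25 deg) = -0.4226
  joint[2] = (5.4092, 1.4494) + 1.3 * (0.9063, -0.4226) = (5.4092 + 1.1782, 1.4494 + -0.5494) = (6.5874, 0.9000)
link 2: phi[2] = 15 + -40 + 55 = 30 deg
  cos(30 deg) = 0.8660, sin(30 deg) = 0.5000
  joint[3] = (6.5874, 0.9000) + 2.3 * (0.8660, 0.5000) = (6.5874 + 1.9919, 0.9000 + 1.1500) = (8.5792, 2.0500)
link 3: phi[3] = 15 + -40 + 55 + -35 = -5 deg
  cos(-5 deg) = 0.9962, sin(-5 deg) = -0.0872
  joint[4] = (8.5792, 2.0500) + 2.2 * (0.9962, -0.0872) = (8.5792 + 2.1916, 2.0500 + -0.1917) = (10.7709, 1.8582)
End effector: (10.7709, 1.8582)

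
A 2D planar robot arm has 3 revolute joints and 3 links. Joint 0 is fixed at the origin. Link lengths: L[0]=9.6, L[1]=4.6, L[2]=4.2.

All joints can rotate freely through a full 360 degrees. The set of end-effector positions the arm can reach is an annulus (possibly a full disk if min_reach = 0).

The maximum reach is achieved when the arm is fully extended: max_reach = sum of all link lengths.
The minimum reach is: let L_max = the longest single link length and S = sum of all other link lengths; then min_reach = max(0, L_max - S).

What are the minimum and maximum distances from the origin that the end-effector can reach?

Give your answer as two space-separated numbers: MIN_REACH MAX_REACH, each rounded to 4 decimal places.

Link lengths: [9.6, 4.6, 4.2]
max_reach = 9.6 + 4.6 + 4.2 = 18.4
L_max = max([9.6, 4.6, 4.2]) = 9.6
S (sum of others) = 18.4 - 9.6 = 8.8
min_reach = max(0, 9.6 - 8.8) = max(0, 0.8) = 0.8

Answer: 0.8000 18.4000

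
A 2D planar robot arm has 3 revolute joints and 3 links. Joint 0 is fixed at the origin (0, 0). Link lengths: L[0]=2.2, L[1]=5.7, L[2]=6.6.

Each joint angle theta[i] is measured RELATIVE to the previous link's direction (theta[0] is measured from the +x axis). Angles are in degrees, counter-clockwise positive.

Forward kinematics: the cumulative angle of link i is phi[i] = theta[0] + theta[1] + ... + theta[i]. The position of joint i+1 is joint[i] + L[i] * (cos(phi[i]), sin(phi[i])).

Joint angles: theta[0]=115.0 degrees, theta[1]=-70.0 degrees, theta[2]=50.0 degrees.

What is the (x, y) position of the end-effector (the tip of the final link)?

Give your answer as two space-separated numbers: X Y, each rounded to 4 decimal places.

joint[0] = (0.0000, 0.0000)  (base)
link 0: phi[0] = 115 = 115 deg
  cos(115 deg) = -0.4226, sin(115 deg) = 0.9063
  joint[1] = (0.0000, 0.0000) + 2.2 * (-0.4226, 0.9063) = (0.0000 + -0.9298, 0.0000 + 1.9939) = (-0.9298, 1.9939)
link 1: phi[1] = 115 + -70 = 45 deg
  cos(45 deg) = 0.7071, sin(45 deg) = 0.7071
  joint[2] = (-0.9298, 1.9939) + 5.7 * (0.7071, 0.7071) = (-0.9298 + 4.0305, 1.9939 + 4.0305) = (3.1007, 6.0244)
link 2: phi[2] = 115 + -70 + 50 = 95 deg
  cos(95 deg) = -0.0872, sin(95 deg) = 0.9962
  joint[3] = (3.1007, 6.0244) + 6.6 * (-0.0872, 0.9962) = (3.1007 + -0.5752, 6.0244 + 6.5749) = (2.5255, 12.5993)
End effector: (2.5255, 12.5993)

Answer: 2.5255 12.5993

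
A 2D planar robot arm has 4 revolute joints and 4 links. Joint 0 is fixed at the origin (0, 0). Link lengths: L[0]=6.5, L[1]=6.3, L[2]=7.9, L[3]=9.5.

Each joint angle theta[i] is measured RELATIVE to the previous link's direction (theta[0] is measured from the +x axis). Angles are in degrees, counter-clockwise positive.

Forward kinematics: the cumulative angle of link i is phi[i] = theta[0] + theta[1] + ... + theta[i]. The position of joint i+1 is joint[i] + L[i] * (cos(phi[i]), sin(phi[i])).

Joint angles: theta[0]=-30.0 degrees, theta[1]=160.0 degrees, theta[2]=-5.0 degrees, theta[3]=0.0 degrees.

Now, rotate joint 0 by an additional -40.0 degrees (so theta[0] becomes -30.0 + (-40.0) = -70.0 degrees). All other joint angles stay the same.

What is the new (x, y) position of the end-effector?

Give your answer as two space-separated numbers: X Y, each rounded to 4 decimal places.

joint[0] = (0.0000, 0.0000)  (base)
link 0: phi[0] = -70 = -70 deg
  cos(-70 deg) = 0.3420, sin(-70 deg) = -0.9397
  joint[1] = (0.0000, 0.0000) + 6.5 * (0.3420, -0.9397) = (0.0000 + 2.2231, 0.0000 + -6.1080) = (2.2231, -6.1080)
link 1: phi[1] = -70 + 160 = 90 deg
  cos(90 deg) = 0.0000, sin(90 deg) = 1.0000
  joint[2] = (2.2231, -6.1080) + 6.3 * (0.0000, 1.0000) = (2.2231 + 0.0000, -6.1080 + 6.3000) = (2.2231, 0.1920)
link 2: phi[2] = -70 + 160 + -5 = 85 deg
  cos(85 deg) = 0.0872, sin(85 deg) = 0.9962
  joint[3] = (2.2231, 0.1920) + 7.9 * (0.0872, 0.9962) = (2.2231 + 0.6885, 0.1920 + 7.8699) = (2.9117, 8.0619)
link 3: phi[3] = -70 + 160 + -5 + 0 = 85 deg
  cos(85 deg) = 0.0872, sin(85 deg) = 0.9962
  joint[4] = (2.9117, 8.0619) + 9.5 * (0.0872, 0.9962) = (2.9117 + 0.8280, 8.0619 + 9.4638) = (3.7396, 17.5258)
End effector: (3.7396, 17.5258)

Answer: 3.7396 17.5258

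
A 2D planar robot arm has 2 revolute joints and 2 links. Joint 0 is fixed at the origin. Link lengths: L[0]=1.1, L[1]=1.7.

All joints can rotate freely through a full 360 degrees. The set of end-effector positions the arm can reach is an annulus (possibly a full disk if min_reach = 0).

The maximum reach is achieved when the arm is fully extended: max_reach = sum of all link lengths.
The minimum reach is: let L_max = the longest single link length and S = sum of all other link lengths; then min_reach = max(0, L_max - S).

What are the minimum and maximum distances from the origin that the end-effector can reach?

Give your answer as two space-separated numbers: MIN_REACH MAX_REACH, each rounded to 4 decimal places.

Link lengths: [1.1, 1.7]
max_reach = 1.1 + 1.7 = 2.8
L_max = max([1.1, 1.7]) = 1.7
S (sum of others) = 2.8 - 1.7 = 1.1
min_reach = max(0, 1.7 - 1.1) = max(0, 0.6) = 0.6

Answer: 0.6000 2.8000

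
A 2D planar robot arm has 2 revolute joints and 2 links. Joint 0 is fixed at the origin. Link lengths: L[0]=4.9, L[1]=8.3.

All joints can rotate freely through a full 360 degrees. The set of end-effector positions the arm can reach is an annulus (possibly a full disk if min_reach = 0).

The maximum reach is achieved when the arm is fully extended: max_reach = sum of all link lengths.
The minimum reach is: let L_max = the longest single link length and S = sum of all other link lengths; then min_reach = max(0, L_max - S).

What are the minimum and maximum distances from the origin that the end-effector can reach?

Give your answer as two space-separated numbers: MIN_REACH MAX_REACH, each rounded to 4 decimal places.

Answer: 3.4000 13.2000

Derivation:
Link lengths: [4.9, 8.3]
max_reach = 4.9 + 8.3 = 13.2
L_max = max([4.9, 8.3]) = 8.3
S (sum of others) = 13.2 - 8.3 = 4.9
min_reach = max(0, 8.3 - 4.9) = max(0, 3.4) = 3.4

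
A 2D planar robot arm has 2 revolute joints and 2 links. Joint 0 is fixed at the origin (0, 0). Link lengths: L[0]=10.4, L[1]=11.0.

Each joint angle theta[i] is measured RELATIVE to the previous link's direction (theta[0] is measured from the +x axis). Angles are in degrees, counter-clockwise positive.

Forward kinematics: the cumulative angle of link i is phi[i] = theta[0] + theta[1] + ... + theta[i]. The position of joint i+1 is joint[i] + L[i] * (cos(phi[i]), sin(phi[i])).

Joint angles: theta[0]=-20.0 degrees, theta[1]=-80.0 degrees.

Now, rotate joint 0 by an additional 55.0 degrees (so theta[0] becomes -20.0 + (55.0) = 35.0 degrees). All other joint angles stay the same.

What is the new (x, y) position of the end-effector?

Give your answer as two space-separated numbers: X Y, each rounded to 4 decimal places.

joint[0] = (0.0000, 0.0000)  (base)
link 0: phi[0] = 35 = 35 deg
  cos(35 deg) = 0.8192, sin(35 deg) = 0.5736
  joint[1] = (0.0000, 0.0000) + 10.4 * (0.8192, 0.5736) = (0.0000 + 8.5192, 0.0000 + 5.9652) = (8.5192, 5.9652)
link 1: phi[1] = 35 + -80 = -45 deg
  cos(-45 deg) = 0.7071, sin(-45 deg) = -0.7071
  joint[2] = (8.5192, 5.9652) + 11 * (0.7071, -0.7071) = (8.5192 + 7.7782, 5.9652 + -7.7782) = (16.2974, -1.8130)
End effector: (16.2974, -1.8130)

Answer: 16.2974 -1.8130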